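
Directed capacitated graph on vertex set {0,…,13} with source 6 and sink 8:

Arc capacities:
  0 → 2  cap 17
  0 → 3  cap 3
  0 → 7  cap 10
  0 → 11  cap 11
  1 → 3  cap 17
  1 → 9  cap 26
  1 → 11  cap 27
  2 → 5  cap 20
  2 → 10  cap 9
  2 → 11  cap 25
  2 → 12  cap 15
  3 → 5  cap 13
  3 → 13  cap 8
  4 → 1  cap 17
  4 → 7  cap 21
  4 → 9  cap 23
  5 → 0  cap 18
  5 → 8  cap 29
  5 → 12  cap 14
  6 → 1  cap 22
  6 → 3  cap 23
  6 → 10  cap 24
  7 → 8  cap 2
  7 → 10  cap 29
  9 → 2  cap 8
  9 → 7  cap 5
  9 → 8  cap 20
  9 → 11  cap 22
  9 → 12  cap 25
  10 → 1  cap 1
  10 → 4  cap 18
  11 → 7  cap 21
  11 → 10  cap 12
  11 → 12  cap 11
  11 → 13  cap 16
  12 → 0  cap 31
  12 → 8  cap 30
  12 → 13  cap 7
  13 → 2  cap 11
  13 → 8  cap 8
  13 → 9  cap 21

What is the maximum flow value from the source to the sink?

Maximum flow value: 62

augment #1: 6→1→9→8 bottleneck 20, total now 20
augment #2: 6→3→5→8 bottleneck 13, total now 33
augment #3: 6→3→13→8 bottleneck 8, total now 41
augment #4: 6→1→9→7→8 bottleneck 2, total now 43
augment #5: 6→10→1→9→12→8 bottleneck 1, total now 44
augment #6: 6→10→4→9→12→8 bottleneck 18, total now 62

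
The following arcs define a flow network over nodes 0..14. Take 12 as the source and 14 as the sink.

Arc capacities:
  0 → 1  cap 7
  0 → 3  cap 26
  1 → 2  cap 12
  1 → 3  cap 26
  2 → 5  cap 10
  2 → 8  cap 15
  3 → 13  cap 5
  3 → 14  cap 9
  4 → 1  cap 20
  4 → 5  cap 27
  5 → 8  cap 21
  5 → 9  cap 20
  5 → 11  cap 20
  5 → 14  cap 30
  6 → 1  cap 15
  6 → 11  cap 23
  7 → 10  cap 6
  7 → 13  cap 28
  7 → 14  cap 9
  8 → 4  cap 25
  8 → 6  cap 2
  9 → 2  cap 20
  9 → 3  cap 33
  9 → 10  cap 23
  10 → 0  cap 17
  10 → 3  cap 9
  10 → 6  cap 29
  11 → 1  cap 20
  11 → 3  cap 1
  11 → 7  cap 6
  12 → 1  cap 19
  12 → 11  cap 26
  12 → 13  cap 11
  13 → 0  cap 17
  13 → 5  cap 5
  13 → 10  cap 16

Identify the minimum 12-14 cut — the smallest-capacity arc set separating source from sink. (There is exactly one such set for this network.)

Min-cut arcs: {(1,2), (3,14), (11,7), (13,5)} (total capacity 32)

augment #1: 12→1→3→14 push 9
augment #2: 12→11→7→14 push 6
augment #3: 12→13→5→14 push 5
augment #4: 12→1→2→5→14 push 10
augment #5: 12→11→1→2→8→4→5→14 push 2
max flow = 32; residual-reachable set from 12 gives S-side
cut edges (S→T): {(1,2), (3,14), (11,7), (13,5)} total cap 32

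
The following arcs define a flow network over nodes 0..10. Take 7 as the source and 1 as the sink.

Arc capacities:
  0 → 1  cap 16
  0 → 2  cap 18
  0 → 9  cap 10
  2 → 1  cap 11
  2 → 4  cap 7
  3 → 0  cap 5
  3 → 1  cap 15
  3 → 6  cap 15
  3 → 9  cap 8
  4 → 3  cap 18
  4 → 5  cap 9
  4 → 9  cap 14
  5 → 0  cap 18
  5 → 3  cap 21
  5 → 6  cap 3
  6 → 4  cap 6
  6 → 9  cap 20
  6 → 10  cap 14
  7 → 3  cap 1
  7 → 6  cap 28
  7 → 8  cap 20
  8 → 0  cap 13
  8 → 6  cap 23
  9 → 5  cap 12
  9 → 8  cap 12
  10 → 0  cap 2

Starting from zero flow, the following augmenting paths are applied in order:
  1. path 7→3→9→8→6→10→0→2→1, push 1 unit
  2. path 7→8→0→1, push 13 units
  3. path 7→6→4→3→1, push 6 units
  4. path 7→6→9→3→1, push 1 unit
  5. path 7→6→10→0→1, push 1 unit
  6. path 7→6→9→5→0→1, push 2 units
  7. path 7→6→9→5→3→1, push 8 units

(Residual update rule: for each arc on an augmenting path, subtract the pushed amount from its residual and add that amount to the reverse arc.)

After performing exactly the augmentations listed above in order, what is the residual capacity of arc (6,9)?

Residual capacity of (6,9): 9

after path 1 (7→3→9→8→6→10→0→2→1, push 1): res(6,9)=20
after path 2 (7→8→0→1, push 13): res(6,9)=20
after path 3 (7→6→4→3→1, push 6): res(6,9)=20
after path 4 (7→6→9→3→1, push 1): res(6,9)=19
after path 5 (7→6→10→0→1, push 1): res(6,9)=19
after path 6 (7→6→9→5→0→1, push 2): res(6,9)=17
after path 7 (7→6→9→5→3→1, push 8): res(6,9)=9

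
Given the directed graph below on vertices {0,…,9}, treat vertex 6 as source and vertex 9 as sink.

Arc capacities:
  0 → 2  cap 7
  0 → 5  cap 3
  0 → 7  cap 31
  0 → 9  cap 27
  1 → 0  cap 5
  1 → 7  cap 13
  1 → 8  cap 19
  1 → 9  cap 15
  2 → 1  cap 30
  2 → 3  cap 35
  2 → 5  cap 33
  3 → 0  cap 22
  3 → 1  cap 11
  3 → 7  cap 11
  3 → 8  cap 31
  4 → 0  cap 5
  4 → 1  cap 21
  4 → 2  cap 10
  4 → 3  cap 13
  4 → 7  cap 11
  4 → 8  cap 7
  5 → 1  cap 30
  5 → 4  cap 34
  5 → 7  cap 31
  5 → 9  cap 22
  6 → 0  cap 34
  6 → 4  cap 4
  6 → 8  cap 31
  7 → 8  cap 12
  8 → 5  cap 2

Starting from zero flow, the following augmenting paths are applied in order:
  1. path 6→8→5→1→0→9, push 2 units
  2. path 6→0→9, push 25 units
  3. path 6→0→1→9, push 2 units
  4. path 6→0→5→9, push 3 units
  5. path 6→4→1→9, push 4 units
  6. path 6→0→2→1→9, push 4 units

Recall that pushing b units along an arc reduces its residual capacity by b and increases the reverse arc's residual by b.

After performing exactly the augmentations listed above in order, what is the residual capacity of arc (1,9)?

Residual capacity of (1,9): 5

after path 1 (6→8→5→1→0→9, push 2): res(1,9)=15
after path 2 (6→0→9, push 25): res(1,9)=15
after path 3 (6→0→1→9, push 2): res(1,9)=13
after path 4 (6→0→5→9, push 3): res(1,9)=13
after path 5 (6→4→1→9, push 4): res(1,9)=9
after path 6 (6→0→2→1→9, push 4): res(1,9)=5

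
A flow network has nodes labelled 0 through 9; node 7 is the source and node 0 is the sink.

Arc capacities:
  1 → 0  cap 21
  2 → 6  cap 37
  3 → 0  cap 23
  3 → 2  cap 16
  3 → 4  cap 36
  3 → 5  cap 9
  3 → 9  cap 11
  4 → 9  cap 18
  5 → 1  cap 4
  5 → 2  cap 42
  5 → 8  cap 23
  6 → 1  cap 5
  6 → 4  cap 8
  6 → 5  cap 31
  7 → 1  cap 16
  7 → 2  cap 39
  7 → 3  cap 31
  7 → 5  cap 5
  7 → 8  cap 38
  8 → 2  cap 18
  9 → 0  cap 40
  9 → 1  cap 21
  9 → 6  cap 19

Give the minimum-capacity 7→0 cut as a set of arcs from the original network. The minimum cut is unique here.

augment #1: 7→1→0 push 16
augment #2: 7→3→0 push 23
augment #3: 7→3→9→0 push 8
augment #4: 7→5→1→0 push 4
augment #5: 7→2→6→1→0 push 1
augment #6: 7→2→6→4→9→0 push 8
max flow = 60; residual-reachable set from 7 gives S-side
cut edges (S→T): {(1,0), (6,4), (7,3)} total cap 60

Min-cut arcs: {(1,0), (6,4), (7,3)} (total capacity 60)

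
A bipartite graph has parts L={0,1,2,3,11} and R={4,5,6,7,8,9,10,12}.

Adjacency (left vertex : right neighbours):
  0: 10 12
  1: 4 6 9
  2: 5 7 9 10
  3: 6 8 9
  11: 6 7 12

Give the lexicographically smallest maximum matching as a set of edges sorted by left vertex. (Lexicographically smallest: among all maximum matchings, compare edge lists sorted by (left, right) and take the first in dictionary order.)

|M| = 5 (so the lex-smallest maximum matching has 5 edges)
process left vertices in ascending order; for each, take the smallest-labelled available neighbour that still permits 5 edges overall, or leave it unmatched if none does
lex-smallest matching: {0-10, 1-4, 2-5, 3-6, 11-7}

Lex-smallest maximum matching: {(0,10), (1,4), (2,5), (3,6), (11,7)}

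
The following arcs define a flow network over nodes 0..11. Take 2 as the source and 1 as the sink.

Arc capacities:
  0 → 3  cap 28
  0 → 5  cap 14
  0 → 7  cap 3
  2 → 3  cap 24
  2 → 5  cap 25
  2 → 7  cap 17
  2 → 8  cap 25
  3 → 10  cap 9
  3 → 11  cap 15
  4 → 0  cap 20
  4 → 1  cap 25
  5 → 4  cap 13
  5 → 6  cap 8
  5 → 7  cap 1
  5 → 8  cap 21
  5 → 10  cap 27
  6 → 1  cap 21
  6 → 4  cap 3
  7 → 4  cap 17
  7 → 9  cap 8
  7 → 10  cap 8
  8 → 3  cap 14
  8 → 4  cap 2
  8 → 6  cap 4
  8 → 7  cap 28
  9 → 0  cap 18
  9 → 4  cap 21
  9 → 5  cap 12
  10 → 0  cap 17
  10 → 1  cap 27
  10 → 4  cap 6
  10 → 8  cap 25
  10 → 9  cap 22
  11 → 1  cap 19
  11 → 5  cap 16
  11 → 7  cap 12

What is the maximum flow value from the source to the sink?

augment #1: 2→3→10→1 bottleneck 9, total now 9
augment #2: 2→3→11→1 bottleneck 15, total now 24
augment #3: 2→5→4→1 bottleneck 13, total now 37
augment #4: 2→5→6→1 bottleneck 8, total now 45
augment #5: 2→5→10→1 bottleneck 4, total now 49
augment #6: 2→7→4→1 bottleneck 12, total now 61
augment #7: 2→7→10→1 bottleneck 5, total now 66
augment #8: 2→8→6→1 bottleneck 4, total now 70
augment #9: 2→8→7→10→1 bottleneck 3, total now 73
augment #10: 2→8→4→5→10→1 bottleneck 2, total now 75
augment #11: 2→8→7→4→5→10→1 bottleneck 4, total now 79

Maximum flow value: 79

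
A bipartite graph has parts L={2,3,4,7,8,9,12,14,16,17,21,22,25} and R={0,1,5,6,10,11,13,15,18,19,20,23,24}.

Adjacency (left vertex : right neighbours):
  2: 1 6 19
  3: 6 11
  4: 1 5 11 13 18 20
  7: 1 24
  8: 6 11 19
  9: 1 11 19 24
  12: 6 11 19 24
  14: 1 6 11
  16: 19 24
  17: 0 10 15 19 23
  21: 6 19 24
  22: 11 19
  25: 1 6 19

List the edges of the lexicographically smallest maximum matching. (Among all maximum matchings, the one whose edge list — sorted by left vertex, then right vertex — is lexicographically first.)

|M| = 7 (so the lex-smallest maximum matching has 7 edges)
process left vertices in ascending order; for each, take the smallest-labelled available neighbour that still permits 7 edges overall, or leave it unmatched if none does
lex-smallest matching: {2-1, 3-6, 4-5, 7-24, 8-11, 9-19, 17-0}

Lex-smallest maximum matching: {(2,1), (3,6), (4,5), (7,24), (8,11), (9,19), (17,0)}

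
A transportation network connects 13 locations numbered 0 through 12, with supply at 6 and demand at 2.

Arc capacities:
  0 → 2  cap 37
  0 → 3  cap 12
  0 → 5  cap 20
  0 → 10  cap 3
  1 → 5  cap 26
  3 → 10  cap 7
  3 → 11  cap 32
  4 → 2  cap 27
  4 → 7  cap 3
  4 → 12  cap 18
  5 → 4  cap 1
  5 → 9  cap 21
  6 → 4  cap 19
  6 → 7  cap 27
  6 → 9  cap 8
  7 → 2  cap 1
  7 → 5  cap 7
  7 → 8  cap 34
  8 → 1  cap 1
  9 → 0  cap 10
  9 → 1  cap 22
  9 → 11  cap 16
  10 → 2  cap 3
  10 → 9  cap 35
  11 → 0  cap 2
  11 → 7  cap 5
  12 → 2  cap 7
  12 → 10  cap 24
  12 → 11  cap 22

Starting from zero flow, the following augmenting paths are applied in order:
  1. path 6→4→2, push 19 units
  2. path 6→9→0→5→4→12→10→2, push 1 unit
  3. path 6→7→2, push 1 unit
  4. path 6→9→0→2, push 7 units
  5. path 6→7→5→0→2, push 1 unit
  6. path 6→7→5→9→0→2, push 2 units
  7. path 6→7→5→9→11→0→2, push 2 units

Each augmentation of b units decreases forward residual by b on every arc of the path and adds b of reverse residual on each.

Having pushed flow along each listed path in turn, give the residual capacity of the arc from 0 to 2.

after path 1 (6→4→2, push 19): res(0,2)=37
after path 2 (6→9→0→5→4→12→10→2, push 1): res(0,2)=37
after path 3 (6→7→2, push 1): res(0,2)=37
after path 4 (6→9→0→2, push 7): res(0,2)=30
after path 5 (6→7→5→0→2, push 1): res(0,2)=29
after path 6 (6→7→5→9→0→2, push 2): res(0,2)=27
after path 7 (6→7→5→9→11→0→2, push 2): res(0,2)=25

Residual capacity of (0,2): 25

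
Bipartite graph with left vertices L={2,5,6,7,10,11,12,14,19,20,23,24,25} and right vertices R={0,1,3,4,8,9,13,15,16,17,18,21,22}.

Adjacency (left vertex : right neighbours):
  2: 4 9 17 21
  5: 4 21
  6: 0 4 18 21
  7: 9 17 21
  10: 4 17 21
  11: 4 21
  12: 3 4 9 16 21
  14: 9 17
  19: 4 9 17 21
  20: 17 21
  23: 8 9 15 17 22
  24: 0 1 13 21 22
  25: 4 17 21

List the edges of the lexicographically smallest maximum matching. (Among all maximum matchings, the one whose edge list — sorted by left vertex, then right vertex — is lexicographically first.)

|M| = 8 (so the lex-smallest maximum matching has 8 edges)
process left vertices in ascending order; for each, take the smallest-labelled available neighbour that still permits 8 edges overall, or leave it unmatched if none does
lex-smallest matching: {2-4, 5-21, 6-0, 7-9, 10-17, 12-3, 23-8, 24-1}

Lex-smallest maximum matching: {(2,4), (5,21), (6,0), (7,9), (10,17), (12,3), (23,8), (24,1)}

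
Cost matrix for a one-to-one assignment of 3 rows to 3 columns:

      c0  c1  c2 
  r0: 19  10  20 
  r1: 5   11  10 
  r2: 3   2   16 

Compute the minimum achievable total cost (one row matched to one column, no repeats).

Minimum assignment cost: 23

optimal assignment: row0→col1 (cost 10), row1→col2 (cost 10), row2→col0 (cost 3)
total = 10 + 10 + 3 = 23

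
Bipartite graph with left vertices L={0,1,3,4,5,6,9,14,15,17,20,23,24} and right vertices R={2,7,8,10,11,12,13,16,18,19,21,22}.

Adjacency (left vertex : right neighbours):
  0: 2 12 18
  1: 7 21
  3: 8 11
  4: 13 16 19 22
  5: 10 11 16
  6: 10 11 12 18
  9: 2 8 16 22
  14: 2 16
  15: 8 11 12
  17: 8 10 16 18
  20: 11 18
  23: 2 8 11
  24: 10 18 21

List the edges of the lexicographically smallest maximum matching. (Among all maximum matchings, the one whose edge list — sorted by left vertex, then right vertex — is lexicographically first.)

|M| = 11 (so the lex-smallest maximum matching has 11 edges)
process left vertices in ascending order; for each, take the smallest-labelled available neighbour that still permits 11 edges overall, or leave it unmatched if none does
lex-smallest matching: {0-2, 1-7, 3-8, 4-13, 5-10, 6-11, 9-22, 14-16, 15-12, 17-18, 24-21}

Lex-smallest maximum matching: {(0,2), (1,7), (3,8), (4,13), (5,10), (6,11), (9,22), (14,16), (15,12), (17,18), (24,21)}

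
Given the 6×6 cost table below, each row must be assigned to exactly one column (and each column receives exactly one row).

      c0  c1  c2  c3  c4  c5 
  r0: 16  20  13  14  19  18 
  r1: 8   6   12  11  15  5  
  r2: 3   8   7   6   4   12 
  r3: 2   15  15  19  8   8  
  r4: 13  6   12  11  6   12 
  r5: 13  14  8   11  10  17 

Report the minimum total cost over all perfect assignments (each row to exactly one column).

Minimum assignment cost: 39

optimal assignment: row0→col3 (cost 14), row1→col5 (cost 5), row2→col4 (cost 4), row3→col0 (cost 2), row4→col1 (cost 6), row5→col2 (cost 8)
total = 14 + 5 + 4 + 2 + 6 + 8 = 39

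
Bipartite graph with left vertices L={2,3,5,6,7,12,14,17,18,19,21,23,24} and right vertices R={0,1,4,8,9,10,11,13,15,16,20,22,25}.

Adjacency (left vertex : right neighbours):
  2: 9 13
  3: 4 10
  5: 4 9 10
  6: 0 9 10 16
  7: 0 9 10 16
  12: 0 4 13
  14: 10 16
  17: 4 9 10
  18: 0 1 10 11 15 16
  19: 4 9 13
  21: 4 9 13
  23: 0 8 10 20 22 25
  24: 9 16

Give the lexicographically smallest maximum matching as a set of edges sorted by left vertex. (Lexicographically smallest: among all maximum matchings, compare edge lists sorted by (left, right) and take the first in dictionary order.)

|M| = 8 (so the lex-smallest maximum matching has 8 edges)
process left vertices in ascending order; for each, take the smallest-labelled available neighbour that still permits 8 edges overall, or leave it unmatched if none does
lex-smallest matching: {2-9, 3-4, 5-10, 6-0, 7-16, 12-13, 18-1, 23-8}

Lex-smallest maximum matching: {(2,9), (3,4), (5,10), (6,0), (7,16), (12,13), (18,1), (23,8)}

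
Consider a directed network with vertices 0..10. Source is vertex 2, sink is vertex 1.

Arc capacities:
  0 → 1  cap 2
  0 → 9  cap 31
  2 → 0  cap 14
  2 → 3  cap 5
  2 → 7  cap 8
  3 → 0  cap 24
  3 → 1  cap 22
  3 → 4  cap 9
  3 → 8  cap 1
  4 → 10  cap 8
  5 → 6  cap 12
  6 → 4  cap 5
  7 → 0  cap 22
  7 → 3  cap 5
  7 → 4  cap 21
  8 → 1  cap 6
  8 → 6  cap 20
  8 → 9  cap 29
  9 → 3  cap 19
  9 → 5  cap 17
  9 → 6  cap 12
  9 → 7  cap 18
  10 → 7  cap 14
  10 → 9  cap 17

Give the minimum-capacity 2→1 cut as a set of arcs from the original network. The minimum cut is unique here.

Min-cut arcs: {(0,1), (3,1), (3,8)} (total capacity 25)

augment #1: 2→0→1 push 2
augment #2: 2→3→1 push 5
augment #3: 2→7→3→1 push 5
augment #4: 2→0→9→3→1 push 12
augment #5: 2→7→0→9→3→8→1 push 1
max flow = 25; residual-reachable set from 2 gives S-side
cut edges (S→T): {(0,1), (3,1), (3,8)} total cap 25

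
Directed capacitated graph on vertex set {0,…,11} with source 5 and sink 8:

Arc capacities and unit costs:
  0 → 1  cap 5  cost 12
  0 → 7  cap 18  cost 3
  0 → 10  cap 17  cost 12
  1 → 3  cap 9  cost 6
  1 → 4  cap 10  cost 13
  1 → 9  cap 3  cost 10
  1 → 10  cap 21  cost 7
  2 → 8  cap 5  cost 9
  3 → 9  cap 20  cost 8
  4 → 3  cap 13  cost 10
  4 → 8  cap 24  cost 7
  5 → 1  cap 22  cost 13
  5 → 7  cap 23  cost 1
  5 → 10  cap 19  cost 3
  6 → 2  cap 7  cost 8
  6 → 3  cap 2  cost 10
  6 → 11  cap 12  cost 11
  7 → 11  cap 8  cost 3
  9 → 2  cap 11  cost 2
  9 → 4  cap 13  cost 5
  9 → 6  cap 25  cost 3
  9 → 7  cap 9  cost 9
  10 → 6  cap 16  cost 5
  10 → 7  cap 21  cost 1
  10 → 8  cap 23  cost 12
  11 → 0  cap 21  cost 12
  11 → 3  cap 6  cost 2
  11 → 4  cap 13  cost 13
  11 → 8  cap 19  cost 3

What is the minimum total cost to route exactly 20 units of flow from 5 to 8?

Minimum cost for 20 units: 236

shortest-cost path #1: 5→7→11→8 push 8 @ unit cost 7 (adds 56)
shortest-cost path #2: 5→10→8 push 12 @ unit cost 15 (adds 180)
total cost = 236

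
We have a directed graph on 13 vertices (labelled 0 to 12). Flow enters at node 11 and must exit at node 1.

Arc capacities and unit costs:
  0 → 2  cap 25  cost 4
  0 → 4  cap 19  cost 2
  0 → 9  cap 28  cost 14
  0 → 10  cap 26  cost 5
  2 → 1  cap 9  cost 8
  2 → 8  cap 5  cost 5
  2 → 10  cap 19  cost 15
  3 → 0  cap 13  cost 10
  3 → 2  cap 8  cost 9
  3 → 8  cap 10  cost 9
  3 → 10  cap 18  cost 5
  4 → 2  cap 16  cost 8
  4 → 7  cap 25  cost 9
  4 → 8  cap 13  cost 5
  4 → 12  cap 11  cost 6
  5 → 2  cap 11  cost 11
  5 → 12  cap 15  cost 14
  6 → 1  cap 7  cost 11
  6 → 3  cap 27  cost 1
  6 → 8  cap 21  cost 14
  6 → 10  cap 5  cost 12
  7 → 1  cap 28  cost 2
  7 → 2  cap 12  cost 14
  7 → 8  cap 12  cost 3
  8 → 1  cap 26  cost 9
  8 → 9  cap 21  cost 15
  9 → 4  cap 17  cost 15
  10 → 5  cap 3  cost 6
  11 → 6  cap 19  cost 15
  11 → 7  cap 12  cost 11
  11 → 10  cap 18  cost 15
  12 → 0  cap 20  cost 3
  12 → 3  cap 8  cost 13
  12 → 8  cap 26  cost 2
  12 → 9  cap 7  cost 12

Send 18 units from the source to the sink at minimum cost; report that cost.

Minimum cost for 18 units: 312

shortest-cost path #1: 11→7→1 push 12 @ unit cost 13 (adds 156)
shortest-cost path #2: 11→6→1 push 6 @ unit cost 26 (adds 156)
total cost = 312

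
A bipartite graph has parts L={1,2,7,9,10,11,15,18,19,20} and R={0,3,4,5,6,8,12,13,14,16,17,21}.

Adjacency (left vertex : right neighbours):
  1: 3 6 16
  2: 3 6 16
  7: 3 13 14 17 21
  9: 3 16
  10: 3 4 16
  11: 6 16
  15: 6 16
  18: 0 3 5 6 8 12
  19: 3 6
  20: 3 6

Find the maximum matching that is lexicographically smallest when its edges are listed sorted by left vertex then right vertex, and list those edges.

Lex-smallest maximum matching: {(1,3), (2,6), (7,13), (9,16), (10,4), (18,0)}

|M| = 6 (so the lex-smallest maximum matching has 6 edges)
process left vertices in ascending order; for each, take the smallest-labelled available neighbour that still permits 6 edges overall, or leave it unmatched if none does
lex-smallest matching: {1-3, 2-6, 7-13, 9-16, 10-4, 18-0}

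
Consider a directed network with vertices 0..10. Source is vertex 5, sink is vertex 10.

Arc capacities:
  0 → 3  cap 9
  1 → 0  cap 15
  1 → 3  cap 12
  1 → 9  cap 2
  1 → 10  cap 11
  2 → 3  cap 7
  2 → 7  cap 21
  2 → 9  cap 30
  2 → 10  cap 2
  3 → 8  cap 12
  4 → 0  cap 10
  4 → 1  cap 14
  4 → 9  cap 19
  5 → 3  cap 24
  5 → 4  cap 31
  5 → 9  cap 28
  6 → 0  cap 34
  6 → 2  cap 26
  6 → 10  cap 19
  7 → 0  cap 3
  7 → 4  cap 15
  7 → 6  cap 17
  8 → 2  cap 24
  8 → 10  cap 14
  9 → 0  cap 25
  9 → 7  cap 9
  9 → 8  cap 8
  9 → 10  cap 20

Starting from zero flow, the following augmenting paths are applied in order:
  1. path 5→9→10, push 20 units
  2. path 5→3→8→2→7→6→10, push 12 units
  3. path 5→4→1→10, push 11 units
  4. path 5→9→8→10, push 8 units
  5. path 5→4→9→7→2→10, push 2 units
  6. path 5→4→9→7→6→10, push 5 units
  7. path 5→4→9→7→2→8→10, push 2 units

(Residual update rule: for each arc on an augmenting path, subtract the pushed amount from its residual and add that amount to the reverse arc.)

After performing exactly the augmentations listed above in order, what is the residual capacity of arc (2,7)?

Residual capacity of (2,7): 13

after path 1 (5→9→10, push 20): res(2,7)=21
after path 2 (5→3→8→2→7→6→10, push 12): res(2,7)=9
after path 3 (5→4→1→10, push 11): res(2,7)=9
after path 4 (5→9→8→10, push 8): res(2,7)=9
after path 5 (5→4→9→7→2→10, push 2): res(2,7)=11
after path 6 (5→4→9→7→6→10, push 5): res(2,7)=11
after path 7 (5→4→9→7→2→8→10, push 2): res(2,7)=13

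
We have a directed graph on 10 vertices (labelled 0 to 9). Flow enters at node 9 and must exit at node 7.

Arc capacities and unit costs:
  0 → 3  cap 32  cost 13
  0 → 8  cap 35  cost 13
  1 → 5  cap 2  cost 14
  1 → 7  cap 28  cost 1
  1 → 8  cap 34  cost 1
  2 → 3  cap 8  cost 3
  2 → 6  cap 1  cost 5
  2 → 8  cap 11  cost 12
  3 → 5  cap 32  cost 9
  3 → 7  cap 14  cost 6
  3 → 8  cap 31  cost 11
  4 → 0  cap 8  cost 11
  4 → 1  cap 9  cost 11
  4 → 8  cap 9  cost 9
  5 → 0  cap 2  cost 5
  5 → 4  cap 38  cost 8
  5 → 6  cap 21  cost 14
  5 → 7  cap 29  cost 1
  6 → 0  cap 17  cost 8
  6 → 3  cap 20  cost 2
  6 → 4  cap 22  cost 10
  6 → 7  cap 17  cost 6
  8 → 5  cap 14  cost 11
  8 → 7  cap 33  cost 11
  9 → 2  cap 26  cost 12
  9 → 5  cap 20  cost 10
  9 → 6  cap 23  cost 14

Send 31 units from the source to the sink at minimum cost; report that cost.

Minimum cost for 31 units: 440

shortest-cost path #1: 9→5→7 push 20 @ unit cost 11 (adds 220)
shortest-cost path #2: 9→6→7 push 11 @ unit cost 20 (adds 220)
total cost = 440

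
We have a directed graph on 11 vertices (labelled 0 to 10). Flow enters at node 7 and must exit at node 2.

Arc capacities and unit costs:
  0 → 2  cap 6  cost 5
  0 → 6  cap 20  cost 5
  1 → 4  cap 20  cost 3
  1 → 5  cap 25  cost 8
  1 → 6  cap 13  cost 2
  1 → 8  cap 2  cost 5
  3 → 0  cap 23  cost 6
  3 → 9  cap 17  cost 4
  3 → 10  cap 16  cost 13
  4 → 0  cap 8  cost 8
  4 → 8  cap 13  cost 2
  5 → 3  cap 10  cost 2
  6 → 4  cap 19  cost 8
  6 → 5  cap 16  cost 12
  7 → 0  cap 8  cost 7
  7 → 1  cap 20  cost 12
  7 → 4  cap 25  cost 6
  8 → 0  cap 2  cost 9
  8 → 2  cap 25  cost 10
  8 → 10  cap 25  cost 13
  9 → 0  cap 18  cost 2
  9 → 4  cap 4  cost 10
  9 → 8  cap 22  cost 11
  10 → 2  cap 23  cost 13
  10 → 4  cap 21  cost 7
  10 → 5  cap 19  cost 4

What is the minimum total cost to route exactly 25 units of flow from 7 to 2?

Minimum cost for 25 units: 548

shortest-cost path #1: 7→0→2 push 6 @ unit cost 12 (adds 72)
shortest-cost path #2: 7→4→8→2 push 13 @ unit cost 18 (adds 234)
shortest-cost path #3: 7→1→8→2 push 2 @ unit cost 27 (adds 54)
shortest-cost path #4: 7→1→5→3→9→8→2 push 4 @ unit cost 47 (adds 188)
total cost = 548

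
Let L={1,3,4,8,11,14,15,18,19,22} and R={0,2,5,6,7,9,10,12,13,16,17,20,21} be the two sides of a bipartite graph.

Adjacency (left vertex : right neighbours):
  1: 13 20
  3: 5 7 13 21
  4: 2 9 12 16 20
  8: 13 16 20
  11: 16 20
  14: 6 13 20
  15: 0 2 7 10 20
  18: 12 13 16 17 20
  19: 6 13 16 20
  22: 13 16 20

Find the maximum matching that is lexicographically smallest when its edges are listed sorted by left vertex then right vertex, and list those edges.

Lex-smallest maximum matching: {(1,13), (3,5), (4,2), (8,16), (11,20), (14,6), (15,0), (18,12)}

|M| = 8 (so the lex-smallest maximum matching has 8 edges)
process left vertices in ascending order; for each, take the smallest-labelled available neighbour that still permits 8 edges overall, or leave it unmatched if none does
lex-smallest matching: {1-13, 3-5, 4-2, 8-16, 11-20, 14-6, 15-0, 18-12}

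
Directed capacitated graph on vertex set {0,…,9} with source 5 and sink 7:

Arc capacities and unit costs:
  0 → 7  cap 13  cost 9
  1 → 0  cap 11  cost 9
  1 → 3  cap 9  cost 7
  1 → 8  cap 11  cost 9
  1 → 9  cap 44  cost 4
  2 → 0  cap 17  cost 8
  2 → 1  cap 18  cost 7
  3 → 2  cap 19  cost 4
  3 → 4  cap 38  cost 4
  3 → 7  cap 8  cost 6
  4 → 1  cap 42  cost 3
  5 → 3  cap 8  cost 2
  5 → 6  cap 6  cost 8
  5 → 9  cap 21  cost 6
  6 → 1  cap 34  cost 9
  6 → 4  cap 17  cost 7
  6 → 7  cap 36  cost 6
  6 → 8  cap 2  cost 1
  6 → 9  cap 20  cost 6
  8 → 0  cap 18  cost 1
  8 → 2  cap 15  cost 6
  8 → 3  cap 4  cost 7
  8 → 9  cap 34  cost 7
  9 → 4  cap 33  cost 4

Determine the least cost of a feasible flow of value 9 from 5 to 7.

shortest-cost path #1: 5→3→7 push 8 @ unit cost 8 (adds 64)
shortest-cost path #2: 5→6→7 push 1 @ unit cost 14 (adds 14)
total cost = 78

Minimum cost for 9 units: 78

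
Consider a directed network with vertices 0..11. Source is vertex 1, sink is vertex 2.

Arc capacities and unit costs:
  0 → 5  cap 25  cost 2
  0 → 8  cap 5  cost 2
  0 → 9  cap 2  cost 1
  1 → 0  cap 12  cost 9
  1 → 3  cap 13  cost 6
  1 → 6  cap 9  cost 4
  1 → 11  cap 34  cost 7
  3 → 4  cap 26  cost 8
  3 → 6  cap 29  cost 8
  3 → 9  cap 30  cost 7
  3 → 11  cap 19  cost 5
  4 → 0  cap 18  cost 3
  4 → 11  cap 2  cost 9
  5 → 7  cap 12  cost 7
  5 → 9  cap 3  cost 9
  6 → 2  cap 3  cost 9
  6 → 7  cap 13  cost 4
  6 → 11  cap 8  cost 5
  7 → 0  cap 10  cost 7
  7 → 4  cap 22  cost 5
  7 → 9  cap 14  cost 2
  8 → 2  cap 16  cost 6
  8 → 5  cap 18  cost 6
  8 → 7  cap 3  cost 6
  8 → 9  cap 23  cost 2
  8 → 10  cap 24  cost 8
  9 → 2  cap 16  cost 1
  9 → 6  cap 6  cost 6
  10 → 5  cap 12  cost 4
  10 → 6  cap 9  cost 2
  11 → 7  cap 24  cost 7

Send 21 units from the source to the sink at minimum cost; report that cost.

Minimum cost for 21 units: 273

shortest-cost path #1: 1→6→7→9→2 push 9 @ unit cost 11 (adds 99)
shortest-cost path #2: 1→0→9→2 push 2 @ unit cost 11 (adds 22)
shortest-cost path #3: 1→3→9→2 push 5 @ unit cost 14 (adds 70)
shortest-cost path #4: 1→3→9→7→6→2 push 3 @ unit cost 16 (adds 48)
shortest-cost path #5: 1→0→8→2 push 2 @ unit cost 17 (adds 34)
total cost = 273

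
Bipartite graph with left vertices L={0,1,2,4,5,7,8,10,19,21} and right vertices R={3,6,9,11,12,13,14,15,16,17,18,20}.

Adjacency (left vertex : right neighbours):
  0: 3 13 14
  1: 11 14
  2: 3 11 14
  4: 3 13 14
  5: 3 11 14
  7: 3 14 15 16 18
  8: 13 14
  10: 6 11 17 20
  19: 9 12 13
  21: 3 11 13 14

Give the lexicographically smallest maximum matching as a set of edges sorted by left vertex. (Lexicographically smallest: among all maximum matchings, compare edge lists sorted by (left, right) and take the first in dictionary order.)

|M| = 7 (so the lex-smallest maximum matching has 7 edges)
process left vertices in ascending order; for each, take the smallest-labelled available neighbour that still permits 7 edges overall, or leave it unmatched if none does
lex-smallest matching: {0-3, 1-11, 2-14, 4-13, 7-15, 10-6, 19-9}

Lex-smallest maximum matching: {(0,3), (1,11), (2,14), (4,13), (7,15), (10,6), (19,9)}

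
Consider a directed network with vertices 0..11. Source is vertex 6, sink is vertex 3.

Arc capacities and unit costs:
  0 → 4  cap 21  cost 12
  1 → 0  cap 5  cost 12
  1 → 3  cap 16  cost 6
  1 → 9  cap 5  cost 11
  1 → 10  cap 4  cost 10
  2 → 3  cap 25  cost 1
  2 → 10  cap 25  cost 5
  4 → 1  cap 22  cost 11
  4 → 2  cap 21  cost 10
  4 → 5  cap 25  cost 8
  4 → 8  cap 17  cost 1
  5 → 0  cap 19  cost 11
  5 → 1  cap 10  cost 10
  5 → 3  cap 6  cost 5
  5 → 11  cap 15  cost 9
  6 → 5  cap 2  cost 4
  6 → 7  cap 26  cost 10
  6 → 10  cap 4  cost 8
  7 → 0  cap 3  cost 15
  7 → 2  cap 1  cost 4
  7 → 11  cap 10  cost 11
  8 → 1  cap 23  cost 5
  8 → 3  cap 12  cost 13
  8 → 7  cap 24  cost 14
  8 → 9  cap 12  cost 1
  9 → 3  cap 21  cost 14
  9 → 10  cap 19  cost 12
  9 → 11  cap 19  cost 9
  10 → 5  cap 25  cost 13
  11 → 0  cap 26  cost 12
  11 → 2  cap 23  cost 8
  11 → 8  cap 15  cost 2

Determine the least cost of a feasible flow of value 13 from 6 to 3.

shortest-cost path #1: 6→5→3 push 2 @ unit cost 9 (adds 18)
shortest-cost path #2: 6→7→2→3 push 1 @ unit cost 15 (adds 15)
shortest-cost path #3: 6→10→5→3 push 4 @ unit cost 26 (adds 104)
shortest-cost path #4: 6→7→11→2→3 push 6 @ unit cost 30 (adds 180)
total cost = 317

Minimum cost for 13 units: 317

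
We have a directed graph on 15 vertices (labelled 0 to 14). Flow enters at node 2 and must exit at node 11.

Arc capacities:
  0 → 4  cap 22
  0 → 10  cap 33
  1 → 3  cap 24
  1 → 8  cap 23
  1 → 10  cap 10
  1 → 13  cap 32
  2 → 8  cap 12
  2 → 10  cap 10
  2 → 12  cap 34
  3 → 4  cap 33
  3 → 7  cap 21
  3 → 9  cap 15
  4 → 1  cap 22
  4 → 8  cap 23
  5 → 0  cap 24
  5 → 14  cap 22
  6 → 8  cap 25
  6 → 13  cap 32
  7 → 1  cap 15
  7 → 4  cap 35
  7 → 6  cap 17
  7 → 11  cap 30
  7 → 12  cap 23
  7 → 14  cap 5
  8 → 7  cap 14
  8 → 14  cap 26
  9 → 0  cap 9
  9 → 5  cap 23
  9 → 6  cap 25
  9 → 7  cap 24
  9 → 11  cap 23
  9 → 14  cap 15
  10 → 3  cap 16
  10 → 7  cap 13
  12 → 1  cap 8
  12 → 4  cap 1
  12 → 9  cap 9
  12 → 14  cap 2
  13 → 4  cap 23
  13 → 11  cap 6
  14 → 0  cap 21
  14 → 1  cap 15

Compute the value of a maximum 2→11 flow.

augment #1: 2→8→7→11 bottleneck 12, total now 12
augment #2: 2→10→7→11 bottleneck 10, total now 22
augment #3: 2→12→9→11 bottleneck 9, total now 31
augment #4: 2→12→1→13→11 bottleneck 6, total now 37
augment #5: 2→12→1→3→7→11 bottleneck 2, total now 39
augment #6: 2→12→4→8→7→11 bottleneck 1, total now 40
augment #7: 2→12→14→0→10→7→11 bottleneck 2, total now 42

Maximum flow value: 42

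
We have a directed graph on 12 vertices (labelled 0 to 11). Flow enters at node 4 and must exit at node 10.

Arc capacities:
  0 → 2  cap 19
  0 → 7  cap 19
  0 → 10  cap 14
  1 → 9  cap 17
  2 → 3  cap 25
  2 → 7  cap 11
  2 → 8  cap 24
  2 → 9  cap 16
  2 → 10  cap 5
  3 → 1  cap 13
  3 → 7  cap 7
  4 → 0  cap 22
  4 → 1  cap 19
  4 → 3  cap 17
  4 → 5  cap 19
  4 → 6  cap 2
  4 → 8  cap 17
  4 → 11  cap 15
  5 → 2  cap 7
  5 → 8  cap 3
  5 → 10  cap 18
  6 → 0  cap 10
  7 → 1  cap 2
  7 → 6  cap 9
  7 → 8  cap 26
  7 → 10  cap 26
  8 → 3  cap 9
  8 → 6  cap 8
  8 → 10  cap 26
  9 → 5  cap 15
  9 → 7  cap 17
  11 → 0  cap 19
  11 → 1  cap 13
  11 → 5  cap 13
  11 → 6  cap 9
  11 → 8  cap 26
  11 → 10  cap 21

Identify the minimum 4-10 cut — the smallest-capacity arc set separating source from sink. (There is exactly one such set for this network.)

augment #1: 4→0→10 push 14
augment #2: 4→5→10 push 18
augment #3: 4→8→10 push 17
augment #4: 4→11→10 push 15
augment #5: 4→0→2→10 push 5
augment #6: 4→0→7→10 push 3
augment #7: 4→3→7→10 push 7
augment #8: 4→5→8→10 push 1
augment #9: 4→1→9→7→10 push 16
augment #10: 4→1→9→5→8→10 push 1
augment #11: 4→6→0→2→8→10 push 2
max flow = 99; residual-reachable set from 4 gives S-side
cut edges (S→T): {(1,9), (3,7), (4,0), (4,5), (4,6), (4,8), (4,11)} total cap 99

Min-cut arcs: {(1,9), (3,7), (4,0), (4,5), (4,6), (4,8), (4,11)} (total capacity 99)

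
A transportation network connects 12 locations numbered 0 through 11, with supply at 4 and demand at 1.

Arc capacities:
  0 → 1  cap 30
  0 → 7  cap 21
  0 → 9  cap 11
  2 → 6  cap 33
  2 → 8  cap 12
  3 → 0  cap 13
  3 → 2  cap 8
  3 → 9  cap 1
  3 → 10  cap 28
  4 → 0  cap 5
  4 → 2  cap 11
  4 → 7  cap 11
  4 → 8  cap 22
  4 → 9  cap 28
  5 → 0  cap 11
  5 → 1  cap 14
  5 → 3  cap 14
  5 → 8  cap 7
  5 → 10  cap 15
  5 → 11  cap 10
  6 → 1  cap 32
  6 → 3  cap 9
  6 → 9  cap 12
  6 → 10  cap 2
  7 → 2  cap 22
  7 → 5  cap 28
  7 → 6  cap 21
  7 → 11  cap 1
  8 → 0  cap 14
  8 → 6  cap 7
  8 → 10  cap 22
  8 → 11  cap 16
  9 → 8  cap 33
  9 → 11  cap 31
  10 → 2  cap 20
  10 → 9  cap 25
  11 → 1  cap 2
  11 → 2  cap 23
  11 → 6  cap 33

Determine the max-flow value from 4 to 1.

augment #1: 4→0→1 bottleneck 5, total now 5
augment #2: 4→2→6→1 bottleneck 11, total now 16
augment #3: 4→7→5→1 bottleneck 11, total now 27
augment #4: 4→8→0→1 bottleneck 14, total now 41
augment #5: 4→8→6→1 bottleneck 7, total now 48
augment #6: 4→8→11→1 bottleneck 1, total now 49
augment #7: 4→9→11→1 bottleneck 1, total now 50
augment #8: 4→9→11→6→1 bottleneck 14, total now 64
augment #9: 4→9→11→6→3→0→1 bottleneck 9, total now 73

Maximum flow value: 73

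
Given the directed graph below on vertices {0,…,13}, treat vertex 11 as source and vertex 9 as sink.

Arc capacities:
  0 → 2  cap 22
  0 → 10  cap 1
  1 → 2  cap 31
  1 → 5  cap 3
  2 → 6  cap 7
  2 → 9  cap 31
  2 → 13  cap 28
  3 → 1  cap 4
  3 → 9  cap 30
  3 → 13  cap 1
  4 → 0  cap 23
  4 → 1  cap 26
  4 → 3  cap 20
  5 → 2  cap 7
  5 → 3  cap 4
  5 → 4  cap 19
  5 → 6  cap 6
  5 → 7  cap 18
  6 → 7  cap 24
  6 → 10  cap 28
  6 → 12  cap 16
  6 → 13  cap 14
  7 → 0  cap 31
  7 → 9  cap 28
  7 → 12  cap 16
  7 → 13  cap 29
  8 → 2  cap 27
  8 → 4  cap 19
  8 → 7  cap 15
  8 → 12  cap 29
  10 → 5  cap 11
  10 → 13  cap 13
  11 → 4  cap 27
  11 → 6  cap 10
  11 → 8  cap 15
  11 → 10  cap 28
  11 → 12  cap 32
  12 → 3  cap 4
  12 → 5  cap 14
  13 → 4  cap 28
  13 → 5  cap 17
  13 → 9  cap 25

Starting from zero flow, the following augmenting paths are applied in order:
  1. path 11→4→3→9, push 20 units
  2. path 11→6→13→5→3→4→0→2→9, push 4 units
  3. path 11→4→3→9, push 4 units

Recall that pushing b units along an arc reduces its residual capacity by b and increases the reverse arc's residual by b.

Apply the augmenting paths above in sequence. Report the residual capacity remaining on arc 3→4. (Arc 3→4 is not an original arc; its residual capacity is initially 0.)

Residual capacity of (3,4): 20

after path 1 (11→4→3→9, push 20): res(3,4)=20
after path 2 (11→6→13→5→3→4→0→2→9, push 4): res(3,4)=16
after path 3 (11→4→3→9, push 4): res(3,4)=20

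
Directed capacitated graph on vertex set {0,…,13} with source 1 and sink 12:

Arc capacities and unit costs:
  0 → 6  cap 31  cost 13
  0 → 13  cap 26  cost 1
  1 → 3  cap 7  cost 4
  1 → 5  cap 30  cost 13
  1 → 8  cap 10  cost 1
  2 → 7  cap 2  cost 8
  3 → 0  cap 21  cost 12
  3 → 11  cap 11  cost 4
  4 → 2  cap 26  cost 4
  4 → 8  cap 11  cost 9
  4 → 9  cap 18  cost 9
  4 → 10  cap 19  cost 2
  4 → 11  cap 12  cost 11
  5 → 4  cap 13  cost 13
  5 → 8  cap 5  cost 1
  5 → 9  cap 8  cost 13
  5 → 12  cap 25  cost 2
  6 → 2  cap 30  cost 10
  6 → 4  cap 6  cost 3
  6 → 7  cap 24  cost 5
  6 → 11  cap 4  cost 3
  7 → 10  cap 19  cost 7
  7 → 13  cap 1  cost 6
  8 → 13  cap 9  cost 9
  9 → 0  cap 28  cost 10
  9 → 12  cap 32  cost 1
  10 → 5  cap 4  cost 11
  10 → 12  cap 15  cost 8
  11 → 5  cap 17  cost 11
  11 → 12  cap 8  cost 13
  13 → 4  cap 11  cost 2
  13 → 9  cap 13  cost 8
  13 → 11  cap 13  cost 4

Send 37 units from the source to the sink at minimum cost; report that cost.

Minimum cost for 37 units: 609

shortest-cost path #1: 1→5→12 push 25 @ unit cost 15 (adds 375)
shortest-cost path #2: 1→8→13→9→12 push 9 @ unit cost 19 (adds 171)
shortest-cost path #3: 1→3→11→12 push 3 @ unit cost 21 (adds 63)
total cost = 609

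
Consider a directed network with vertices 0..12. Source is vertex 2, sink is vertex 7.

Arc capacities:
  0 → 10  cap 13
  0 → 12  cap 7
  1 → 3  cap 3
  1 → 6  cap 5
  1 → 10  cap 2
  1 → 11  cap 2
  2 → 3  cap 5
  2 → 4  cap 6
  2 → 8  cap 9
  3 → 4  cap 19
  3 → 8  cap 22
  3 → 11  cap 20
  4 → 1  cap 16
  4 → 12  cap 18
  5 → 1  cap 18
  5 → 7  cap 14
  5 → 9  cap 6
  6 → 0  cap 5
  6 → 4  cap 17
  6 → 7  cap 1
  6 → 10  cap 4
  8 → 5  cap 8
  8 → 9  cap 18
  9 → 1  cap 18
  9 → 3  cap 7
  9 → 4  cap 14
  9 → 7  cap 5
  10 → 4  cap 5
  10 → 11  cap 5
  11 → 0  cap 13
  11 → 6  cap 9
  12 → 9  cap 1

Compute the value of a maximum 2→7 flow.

Maximum flow value: 14

augment #1: 2→8→5→7 bottleneck 8, total now 8
augment #2: 2→8→9→7 bottleneck 1, total now 9
augment #3: 2→3→8→9→7 bottleneck 4, total now 13
augment #4: 2→3→11→6→7 bottleneck 1, total now 14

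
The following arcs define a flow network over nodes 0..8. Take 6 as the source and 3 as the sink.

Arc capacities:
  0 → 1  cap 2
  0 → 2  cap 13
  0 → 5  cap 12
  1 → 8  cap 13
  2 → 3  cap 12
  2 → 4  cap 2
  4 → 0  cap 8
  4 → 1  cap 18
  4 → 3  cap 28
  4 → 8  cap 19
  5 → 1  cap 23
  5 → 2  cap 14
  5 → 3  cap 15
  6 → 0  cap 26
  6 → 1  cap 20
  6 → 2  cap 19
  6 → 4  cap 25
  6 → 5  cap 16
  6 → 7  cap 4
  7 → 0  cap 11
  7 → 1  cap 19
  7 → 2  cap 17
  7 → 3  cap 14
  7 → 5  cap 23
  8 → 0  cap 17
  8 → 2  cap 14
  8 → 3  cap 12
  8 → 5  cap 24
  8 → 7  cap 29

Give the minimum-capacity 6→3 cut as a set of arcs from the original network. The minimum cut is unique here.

augment #1: 6→2→3 push 12
augment #2: 6→4→3 push 25
augment #3: 6→5→3 push 15
augment #4: 6→7→3 push 4
augment #5: 6→1→8→3 push 12
augment #6: 6→2→4→3 push 2
augment #7: 6→1→8→7→3 push 1
max flow = 71; residual-reachable set from 6 gives S-side
cut edges (S→T): {(1,8), (2,3), (2,4), (5,3), (6,4), (6,7)} total cap 71

Min-cut arcs: {(1,8), (2,3), (2,4), (5,3), (6,4), (6,7)} (total capacity 71)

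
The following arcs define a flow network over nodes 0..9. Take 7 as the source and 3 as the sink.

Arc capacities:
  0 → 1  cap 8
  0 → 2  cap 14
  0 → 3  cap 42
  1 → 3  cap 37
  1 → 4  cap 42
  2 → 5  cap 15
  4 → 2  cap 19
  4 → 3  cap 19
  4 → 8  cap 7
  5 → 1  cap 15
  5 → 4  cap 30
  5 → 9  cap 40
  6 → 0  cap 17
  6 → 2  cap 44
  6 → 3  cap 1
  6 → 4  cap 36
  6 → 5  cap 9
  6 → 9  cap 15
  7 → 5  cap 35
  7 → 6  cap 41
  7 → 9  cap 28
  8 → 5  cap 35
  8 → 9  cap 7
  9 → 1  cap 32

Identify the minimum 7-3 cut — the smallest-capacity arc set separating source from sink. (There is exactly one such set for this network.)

augment #1: 7→6→3 push 1
augment #2: 7→5→1→3 push 15
augment #3: 7→5→4→3 push 19
augment #4: 7→6→0→3 push 17
augment #5: 7→9→1→3 push 22
max flow = 74; residual-reachable set from 7 gives S-side
cut edges (S→T): {(1,3), (4,3), (6,0), (6,3)} total cap 74

Min-cut arcs: {(1,3), (4,3), (6,0), (6,3)} (total capacity 74)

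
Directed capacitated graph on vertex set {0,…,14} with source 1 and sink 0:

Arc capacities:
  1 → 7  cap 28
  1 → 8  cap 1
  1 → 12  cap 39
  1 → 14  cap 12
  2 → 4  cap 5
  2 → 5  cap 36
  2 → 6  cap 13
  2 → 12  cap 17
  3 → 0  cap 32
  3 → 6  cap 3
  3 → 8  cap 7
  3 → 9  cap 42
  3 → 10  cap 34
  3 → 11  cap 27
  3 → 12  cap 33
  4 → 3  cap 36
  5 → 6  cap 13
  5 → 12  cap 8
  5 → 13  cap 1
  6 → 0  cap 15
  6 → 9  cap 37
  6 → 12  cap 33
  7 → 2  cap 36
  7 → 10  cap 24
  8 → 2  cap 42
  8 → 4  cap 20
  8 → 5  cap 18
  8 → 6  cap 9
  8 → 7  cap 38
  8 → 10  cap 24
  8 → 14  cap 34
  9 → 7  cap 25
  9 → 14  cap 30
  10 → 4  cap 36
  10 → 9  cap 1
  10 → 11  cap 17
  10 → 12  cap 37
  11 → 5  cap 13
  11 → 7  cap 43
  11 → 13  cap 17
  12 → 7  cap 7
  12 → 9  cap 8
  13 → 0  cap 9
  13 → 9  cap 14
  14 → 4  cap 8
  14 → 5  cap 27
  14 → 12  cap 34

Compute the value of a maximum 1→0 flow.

Maximum flow value: 54

augment #1: 1→8→6→0 bottleneck 1, total now 1
augment #2: 1→7→2→6→0 bottleneck 13, total now 14
augment #3: 1→14→4→3→0 bottleneck 8, total now 22
augment #4: 1→14→5→6→0 bottleneck 1, total now 23
augment #5: 1→14→5→13→0 bottleneck 1, total now 24
augment #6: 1→7→2→4→3→0 bottleneck 5, total now 29
augment #7: 1→7→10→4→3→0 bottleneck 10, total now 39
augment #8: 1→12→7→10→4→3→0 bottleneck 7, total now 46
augment #9: 1→12→9→7→10→4→3→0 bottleneck 2, total now 48
augment #10: 1→12→9→7→10→11→13→0 bottleneck 5, total now 53
augment #11: 1→14→5→6→8→10→11→13→0 bottleneck 1, total now 54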